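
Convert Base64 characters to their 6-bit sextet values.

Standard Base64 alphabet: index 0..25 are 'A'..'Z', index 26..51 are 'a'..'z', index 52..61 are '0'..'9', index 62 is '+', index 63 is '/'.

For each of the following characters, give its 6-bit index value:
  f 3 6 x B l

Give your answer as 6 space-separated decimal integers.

Answer: 31 55 58 49 1 37

Derivation:
'f': a..z range, 26 + ord('f') − ord('a') = 31
'3': 0..9 range, 52 + ord('3') − ord('0') = 55
'6': 0..9 range, 52 + ord('6') − ord('0') = 58
'x': a..z range, 26 + ord('x') − ord('a') = 49
'B': A..Z range, ord('B') − ord('A') = 1
'l': a..z range, 26 + ord('l') − ord('a') = 37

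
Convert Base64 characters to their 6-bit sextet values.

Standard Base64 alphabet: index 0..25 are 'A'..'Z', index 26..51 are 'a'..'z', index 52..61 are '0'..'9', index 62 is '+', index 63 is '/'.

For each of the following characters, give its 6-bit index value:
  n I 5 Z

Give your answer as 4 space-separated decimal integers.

'n': a..z range, 26 + ord('n') − ord('a') = 39
'I': A..Z range, ord('I') − ord('A') = 8
'5': 0..9 range, 52 + ord('5') − ord('0') = 57
'Z': A..Z range, ord('Z') − ord('A') = 25

Answer: 39 8 57 25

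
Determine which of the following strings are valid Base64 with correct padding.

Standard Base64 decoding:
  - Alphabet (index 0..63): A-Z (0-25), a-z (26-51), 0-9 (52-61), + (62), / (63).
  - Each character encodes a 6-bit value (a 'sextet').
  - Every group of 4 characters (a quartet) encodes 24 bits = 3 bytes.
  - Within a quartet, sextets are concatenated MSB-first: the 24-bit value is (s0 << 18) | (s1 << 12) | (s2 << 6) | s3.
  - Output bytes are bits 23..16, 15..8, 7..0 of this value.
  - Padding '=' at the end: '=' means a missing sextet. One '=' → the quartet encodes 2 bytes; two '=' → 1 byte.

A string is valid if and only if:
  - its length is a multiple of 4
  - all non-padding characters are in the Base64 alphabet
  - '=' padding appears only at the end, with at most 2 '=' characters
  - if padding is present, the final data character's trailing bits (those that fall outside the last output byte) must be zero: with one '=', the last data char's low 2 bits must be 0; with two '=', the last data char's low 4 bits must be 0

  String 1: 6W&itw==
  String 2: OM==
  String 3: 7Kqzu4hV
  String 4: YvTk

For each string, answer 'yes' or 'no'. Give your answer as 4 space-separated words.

Answer: no no yes yes

Derivation:
String 1: '6W&itw==' → invalid (bad char(s): ['&'])
String 2: 'OM==' → invalid (bad trailing bits)
String 3: '7Kqzu4hV' → valid
String 4: 'YvTk' → valid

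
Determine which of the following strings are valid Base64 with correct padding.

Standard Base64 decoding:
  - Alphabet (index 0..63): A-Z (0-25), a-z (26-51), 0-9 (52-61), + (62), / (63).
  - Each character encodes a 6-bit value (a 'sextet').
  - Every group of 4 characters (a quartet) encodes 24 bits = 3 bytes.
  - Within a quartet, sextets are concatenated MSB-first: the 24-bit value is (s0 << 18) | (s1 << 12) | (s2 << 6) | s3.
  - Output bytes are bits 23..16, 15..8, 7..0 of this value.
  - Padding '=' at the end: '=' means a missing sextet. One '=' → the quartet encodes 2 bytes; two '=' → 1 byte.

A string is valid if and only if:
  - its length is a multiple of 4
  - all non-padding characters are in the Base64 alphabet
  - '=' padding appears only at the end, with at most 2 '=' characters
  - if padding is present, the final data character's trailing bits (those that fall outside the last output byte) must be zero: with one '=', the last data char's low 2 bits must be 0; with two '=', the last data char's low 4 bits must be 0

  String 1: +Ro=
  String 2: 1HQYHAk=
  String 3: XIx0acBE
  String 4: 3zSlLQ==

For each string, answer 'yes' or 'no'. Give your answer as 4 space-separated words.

String 1: '+Ro=' → valid
String 2: '1HQYHAk=' → valid
String 3: 'XIx0acBE' → valid
String 4: '3zSlLQ==' → valid

Answer: yes yes yes yes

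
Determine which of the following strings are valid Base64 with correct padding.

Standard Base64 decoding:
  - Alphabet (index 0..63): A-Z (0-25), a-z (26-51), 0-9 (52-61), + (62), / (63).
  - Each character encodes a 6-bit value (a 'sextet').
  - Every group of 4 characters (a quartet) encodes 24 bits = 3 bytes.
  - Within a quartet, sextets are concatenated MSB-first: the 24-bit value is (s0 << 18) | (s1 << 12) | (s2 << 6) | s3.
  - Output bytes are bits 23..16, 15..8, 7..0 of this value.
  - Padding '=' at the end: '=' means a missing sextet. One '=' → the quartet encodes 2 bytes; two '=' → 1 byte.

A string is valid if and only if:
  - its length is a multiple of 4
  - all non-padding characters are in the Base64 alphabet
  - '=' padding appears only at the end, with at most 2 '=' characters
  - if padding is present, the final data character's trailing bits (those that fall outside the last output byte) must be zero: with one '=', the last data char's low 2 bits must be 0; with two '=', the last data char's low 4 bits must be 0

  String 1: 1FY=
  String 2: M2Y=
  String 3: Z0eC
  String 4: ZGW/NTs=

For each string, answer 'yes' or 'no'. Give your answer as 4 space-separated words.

String 1: '1FY=' → valid
String 2: 'M2Y=' → valid
String 3: 'Z0eC' → valid
String 4: 'ZGW/NTs=' → valid

Answer: yes yes yes yes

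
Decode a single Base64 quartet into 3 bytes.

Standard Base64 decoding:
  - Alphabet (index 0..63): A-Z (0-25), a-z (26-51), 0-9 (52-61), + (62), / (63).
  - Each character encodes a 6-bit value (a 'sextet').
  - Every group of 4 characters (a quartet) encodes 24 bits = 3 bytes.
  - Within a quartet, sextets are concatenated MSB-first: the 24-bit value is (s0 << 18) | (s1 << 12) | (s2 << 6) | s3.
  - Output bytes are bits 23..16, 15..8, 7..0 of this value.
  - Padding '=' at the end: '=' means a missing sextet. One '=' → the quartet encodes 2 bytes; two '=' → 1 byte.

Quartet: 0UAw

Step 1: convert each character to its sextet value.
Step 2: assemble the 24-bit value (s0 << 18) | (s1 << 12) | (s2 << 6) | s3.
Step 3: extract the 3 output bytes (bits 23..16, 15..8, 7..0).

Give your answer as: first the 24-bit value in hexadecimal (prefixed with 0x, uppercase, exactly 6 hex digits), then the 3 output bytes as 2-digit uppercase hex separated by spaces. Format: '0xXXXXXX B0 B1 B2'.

Answer: 0xD14030 D1 40 30

Derivation:
Sextets: 0=52, U=20, A=0, w=48
24-bit: (52<<18) | (20<<12) | (0<<6) | 48
      = 0xD00000 | 0x014000 | 0x000000 | 0x000030
      = 0xD14030
Bytes: (v>>16)&0xFF=D1, (v>>8)&0xFF=40, v&0xFF=30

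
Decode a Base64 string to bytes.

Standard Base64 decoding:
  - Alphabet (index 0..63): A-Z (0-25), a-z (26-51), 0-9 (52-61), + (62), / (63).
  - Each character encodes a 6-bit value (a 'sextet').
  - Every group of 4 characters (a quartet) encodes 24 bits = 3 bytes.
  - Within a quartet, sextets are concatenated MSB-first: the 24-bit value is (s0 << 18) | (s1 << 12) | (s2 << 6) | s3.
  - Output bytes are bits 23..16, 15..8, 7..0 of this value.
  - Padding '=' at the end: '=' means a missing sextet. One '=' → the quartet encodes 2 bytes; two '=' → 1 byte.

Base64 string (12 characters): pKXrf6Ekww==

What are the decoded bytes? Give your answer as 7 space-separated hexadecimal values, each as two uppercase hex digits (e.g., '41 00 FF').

After char 0 ('p'=41): chars_in_quartet=1 acc=0x29 bytes_emitted=0
After char 1 ('K'=10): chars_in_quartet=2 acc=0xA4A bytes_emitted=0
After char 2 ('X'=23): chars_in_quartet=3 acc=0x29297 bytes_emitted=0
After char 3 ('r'=43): chars_in_quartet=4 acc=0xA4A5EB -> emit A4 A5 EB, reset; bytes_emitted=3
After char 4 ('f'=31): chars_in_quartet=1 acc=0x1F bytes_emitted=3
After char 5 ('6'=58): chars_in_quartet=2 acc=0x7FA bytes_emitted=3
After char 6 ('E'=4): chars_in_quartet=3 acc=0x1FE84 bytes_emitted=3
After char 7 ('k'=36): chars_in_quartet=4 acc=0x7FA124 -> emit 7F A1 24, reset; bytes_emitted=6
After char 8 ('w'=48): chars_in_quartet=1 acc=0x30 bytes_emitted=6
After char 9 ('w'=48): chars_in_quartet=2 acc=0xC30 bytes_emitted=6
Padding '==': partial quartet acc=0xC30 -> emit C3; bytes_emitted=7

Answer: A4 A5 EB 7F A1 24 C3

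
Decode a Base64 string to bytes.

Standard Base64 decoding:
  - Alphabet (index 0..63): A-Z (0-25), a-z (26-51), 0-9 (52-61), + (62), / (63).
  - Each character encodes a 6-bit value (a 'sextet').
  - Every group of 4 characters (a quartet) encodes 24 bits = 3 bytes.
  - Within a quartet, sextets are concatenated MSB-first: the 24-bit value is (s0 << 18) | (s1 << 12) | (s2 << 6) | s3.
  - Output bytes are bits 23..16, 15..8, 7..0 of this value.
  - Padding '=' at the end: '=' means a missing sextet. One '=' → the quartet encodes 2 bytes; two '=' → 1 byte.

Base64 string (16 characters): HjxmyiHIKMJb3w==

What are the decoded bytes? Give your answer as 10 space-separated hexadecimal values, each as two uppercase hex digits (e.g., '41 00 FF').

After char 0 ('H'=7): chars_in_quartet=1 acc=0x7 bytes_emitted=0
After char 1 ('j'=35): chars_in_quartet=2 acc=0x1E3 bytes_emitted=0
After char 2 ('x'=49): chars_in_quartet=3 acc=0x78F1 bytes_emitted=0
After char 3 ('m'=38): chars_in_quartet=4 acc=0x1E3C66 -> emit 1E 3C 66, reset; bytes_emitted=3
After char 4 ('y'=50): chars_in_quartet=1 acc=0x32 bytes_emitted=3
After char 5 ('i'=34): chars_in_quartet=2 acc=0xCA2 bytes_emitted=3
After char 6 ('H'=7): chars_in_quartet=3 acc=0x32887 bytes_emitted=3
After char 7 ('I'=8): chars_in_quartet=4 acc=0xCA21C8 -> emit CA 21 C8, reset; bytes_emitted=6
After char 8 ('K'=10): chars_in_quartet=1 acc=0xA bytes_emitted=6
After char 9 ('M'=12): chars_in_quartet=2 acc=0x28C bytes_emitted=6
After char 10 ('J'=9): chars_in_quartet=3 acc=0xA309 bytes_emitted=6
After char 11 ('b'=27): chars_in_quartet=4 acc=0x28C25B -> emit 28 C2 5B, reset; bytes_emitted=9
After char 12 ('3'=55): chars_in_quartet=1 acc=0x37 bytes_emitted=9
After char 13 ('w'=48): chars_in_quartet=2 acc=0xDF0 bytes_emitted=9
Padding '==': partial quartet acc=0xDF0 -> emit DF; bytes_emitted=10

Answer: 1E 3C 66 CA 21 C8 28 C2 5B DF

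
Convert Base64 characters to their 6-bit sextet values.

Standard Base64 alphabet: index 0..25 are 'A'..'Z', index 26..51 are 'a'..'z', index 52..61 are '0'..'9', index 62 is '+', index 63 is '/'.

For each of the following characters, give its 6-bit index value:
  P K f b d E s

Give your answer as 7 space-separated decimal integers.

'P': A..Z range, ord('P') − ord('A') = 15
'K': A..Z range, ord('K') − ord('A') = 10
'f': a..z range, 26 + ord('f') − ord('a') = 31
'b': a..z range, 26 + ord('b') − ord('a') = 27
'd': a..z range, 26 + ord('d') − ord('a') = 29
'E': A..Z range, ord('E') − ord('A') = 4
's': a..z range, 26 + ord('s') − ord('a') = 44

Answer: 15 10 31 27 29 4 44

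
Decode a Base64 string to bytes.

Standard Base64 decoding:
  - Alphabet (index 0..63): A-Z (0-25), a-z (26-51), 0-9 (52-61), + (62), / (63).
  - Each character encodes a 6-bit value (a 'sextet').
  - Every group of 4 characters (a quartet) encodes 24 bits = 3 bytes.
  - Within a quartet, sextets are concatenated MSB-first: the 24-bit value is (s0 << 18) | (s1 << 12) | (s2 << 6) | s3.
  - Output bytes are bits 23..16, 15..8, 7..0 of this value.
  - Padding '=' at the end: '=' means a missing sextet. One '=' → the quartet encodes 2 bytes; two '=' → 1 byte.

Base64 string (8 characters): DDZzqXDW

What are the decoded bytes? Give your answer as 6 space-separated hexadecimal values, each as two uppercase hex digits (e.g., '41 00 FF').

Answer: 0C 36 73 A9 70 D6

Derivation:
After char 0 ('D'=3): chars_in_quartet=1 acc=0x3 bytes_emitted=0
After char 1 ('D'=3): chars_in_quartet=2 acc=0xC3 bytes_emitted=0
After char 2 ('Z'=25): chars_in_quartet=3 acc=0x30D9 bytes_emitted=0
After char 3 ('z'=51): chars_in_quartet=4 acc=0xC3673 -> emit 0C 36 73, reset; bytes_emitted=3
After char 4 ('q'=42): chars_in_quartet=1 acc=0x2A bytes_emitted=3
After char 5 ('X'=23): chars_in_quartet=2 acc=0xA97 bytes_emitted=3
After char 6 ('D'=3): chars_in_quartet=3 acc=0x2A5C3 bytes_emitted=3
After char 7 ('W'=22): chars_in_quartet=4 acc=0xA970D6 -> emit A9 70 D6, reset; bytes_emitted=6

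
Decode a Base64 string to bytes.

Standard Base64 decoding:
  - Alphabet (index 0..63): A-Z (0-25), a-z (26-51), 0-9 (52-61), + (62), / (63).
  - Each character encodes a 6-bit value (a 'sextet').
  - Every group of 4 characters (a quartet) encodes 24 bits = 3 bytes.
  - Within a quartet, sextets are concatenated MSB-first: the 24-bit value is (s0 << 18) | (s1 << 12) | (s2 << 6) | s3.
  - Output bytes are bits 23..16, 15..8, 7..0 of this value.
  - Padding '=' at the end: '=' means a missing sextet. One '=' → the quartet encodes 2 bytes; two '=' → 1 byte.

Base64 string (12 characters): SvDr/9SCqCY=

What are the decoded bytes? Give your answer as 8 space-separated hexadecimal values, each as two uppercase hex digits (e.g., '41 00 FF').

After char 0 ('S'=18): chars_in_quartet=1 acc=0x12 bytes_emitted=0
After char 1 ('v'=47): chars_in_quartet=2 acc=0x4AF bytes_emitted=0
After char 2 ('D'=3): chars_in_quartet=3 acc=0x12BC3 bytes_emitted=0
After char 3 ('r'=43): chars_in_quartet=4 acc=0x4AF0EB -> emit 4A F0 EB, reset; bytes_emitted=3
After char 4 ('/'=63): chars_in_quartet=1 acc=0x3F bytes_emitted=3
After char 5 ('9'=61): chars_in_quartet=2 acc=0xFFD bytes_emitted=3
After char 6 ('S'=18): chars_in_quartet=3 acc=0x3FF52 bytes_emitted=3
After char 7 ('C'=2): chars_in_quartet=4 acc=0xFFD482 -> emit FF D4 82, reset; bytes_emitted=6
After char 8 ('q'=42): chars_in_quartet=1 acc=0x2A bytes_emitted=6
After char 9 ('C'=2): chars_in_quartet=2 acc=0xA82 bytes_emitted=6
After char 10 ('Y'=24): chars_in_quartet=3 acc=0x2A098 bytes_emitted=6
Padding '=': partial quartet acc=0x2A098 -> emit A8 26; bytes_emitted=8

Answer: 4A F0 EB FF D4 82 A8 26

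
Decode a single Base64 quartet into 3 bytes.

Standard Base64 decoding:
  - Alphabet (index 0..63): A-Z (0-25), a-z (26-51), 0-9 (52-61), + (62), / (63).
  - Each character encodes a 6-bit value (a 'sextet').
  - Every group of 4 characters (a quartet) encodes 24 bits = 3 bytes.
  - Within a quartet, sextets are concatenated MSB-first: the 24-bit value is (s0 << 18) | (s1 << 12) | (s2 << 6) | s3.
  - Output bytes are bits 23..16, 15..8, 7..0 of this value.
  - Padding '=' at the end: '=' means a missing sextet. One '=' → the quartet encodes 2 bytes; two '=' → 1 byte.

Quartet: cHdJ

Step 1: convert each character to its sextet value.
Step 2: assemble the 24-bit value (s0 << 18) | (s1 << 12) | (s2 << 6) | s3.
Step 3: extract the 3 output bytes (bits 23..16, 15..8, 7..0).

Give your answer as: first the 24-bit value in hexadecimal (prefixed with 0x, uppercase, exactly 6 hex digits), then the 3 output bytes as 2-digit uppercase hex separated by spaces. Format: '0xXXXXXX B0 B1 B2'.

Answer: 0x707749 70 77 49

Derivation:
Sextets: c=28, H=7, d=29, J=9
24-bit: (28<<18) | (7<<12) | (29<<6) | 9
      = 0x700000 | 0x007000 | 0x000740 | 0x000009
      = 0x707749
Bytes: (v>>16)&0xFF=70, (v>>8)&0xFF=77, v&0xFF=49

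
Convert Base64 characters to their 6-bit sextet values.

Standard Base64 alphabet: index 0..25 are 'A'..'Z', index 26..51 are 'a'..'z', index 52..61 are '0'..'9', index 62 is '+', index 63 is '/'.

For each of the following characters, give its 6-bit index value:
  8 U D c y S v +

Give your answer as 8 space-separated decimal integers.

'8': 0..9 range, 52 + ord('8') − ord('0') = 60
'U': A..Z range, ord('U') − ord('A') = 20
'D': A..Z range, ord('D') − ord('A') = 3
'c': a..z range, 26 + ord('c') − ord('a') = 28
'y': a..z range, 26 + ord('y') − ord('a') = 50
'S': A..Z range, ord('S') − ord('A') = 18
'v': a..z range, 26 + ord('v') − ord('a') = 47
'+': index 62

Answer: 60 20 3 28 50 18 47 62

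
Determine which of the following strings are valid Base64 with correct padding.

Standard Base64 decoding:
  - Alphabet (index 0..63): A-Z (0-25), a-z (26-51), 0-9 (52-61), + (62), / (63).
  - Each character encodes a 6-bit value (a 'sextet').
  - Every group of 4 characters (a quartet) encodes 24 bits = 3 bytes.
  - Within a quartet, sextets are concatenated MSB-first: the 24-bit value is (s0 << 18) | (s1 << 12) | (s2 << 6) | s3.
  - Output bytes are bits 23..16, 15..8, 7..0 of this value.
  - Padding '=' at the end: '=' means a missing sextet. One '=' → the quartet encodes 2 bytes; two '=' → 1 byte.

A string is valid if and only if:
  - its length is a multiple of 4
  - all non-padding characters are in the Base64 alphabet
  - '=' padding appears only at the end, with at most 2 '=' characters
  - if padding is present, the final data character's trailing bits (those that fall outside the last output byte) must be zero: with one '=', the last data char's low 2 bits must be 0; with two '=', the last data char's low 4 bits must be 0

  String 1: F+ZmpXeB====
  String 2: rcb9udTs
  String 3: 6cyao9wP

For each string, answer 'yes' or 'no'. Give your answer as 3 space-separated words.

Answer: no yes yes

Derivation:
String 1: 'F+ZmpXeB====' → invalid (4 pad chars (max 2))
String 2: 'rcb9udTs' → valid
String 3: '6cyao9wP' → valid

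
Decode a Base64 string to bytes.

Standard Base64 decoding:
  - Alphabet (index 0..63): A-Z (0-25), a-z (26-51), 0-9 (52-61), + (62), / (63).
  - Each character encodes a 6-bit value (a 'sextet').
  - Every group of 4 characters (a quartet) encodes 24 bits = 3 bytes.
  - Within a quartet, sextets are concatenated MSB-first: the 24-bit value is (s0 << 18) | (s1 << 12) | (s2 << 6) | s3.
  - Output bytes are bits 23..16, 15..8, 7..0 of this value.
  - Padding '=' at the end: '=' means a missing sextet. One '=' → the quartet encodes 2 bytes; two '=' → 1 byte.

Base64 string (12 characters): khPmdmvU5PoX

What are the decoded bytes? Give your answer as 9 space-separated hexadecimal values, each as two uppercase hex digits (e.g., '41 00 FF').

After char 0 ('k'=36): chars_in_quartet=1 acc=0x24 bytes_emitted=0
After char 1 ('h'=33): chars_in_quartet=2 acc=0x921 bytes_emitted=0
After char 2 ('P'=15): chars_in_quartet=3 acc=0x2484F bytes_emitted=0
After char 3 ('m'=38): chars_in_quartet=4 acc=0x9213E6 -> emit 92 13 E6, reset; bytes_emitted=3
After char 4 ('d'=29): chars_in_quartet=1 acc=0x1D bytes_emitted=3
After char 5 ('m'=38): chars_in_quartet=2 acc=0x766 bytes_emitted=3
After char 6 ('v'=47): chars_in_quartet=3 acc=0x1D9AF bytes_emitted=3
After char 7 ('U'=20): chars_in_quartet=4 acc=0x766BD4 -> emit 76 6B D4, reset; bytes_emitted=6
After char 8 ('5'=57): chars_in_quartet=1 acc=0x39 bytes_emitted=6
After char 9 ('P'=15): chars_in_quartet=2 acc=0xE4F bytes_emitted=6
After char 10 ('o'=40): chars_in_quartet=3 acc=0x393E8 bytes_emitted=6
After char 11 ('X'=23): chars_in_quartet=4 acc=0xE4FA17 -> emit E4 FA 17, reset; bytes_emitted=9

Answer: 92 13 E6 76 6B D4 E4 FA 17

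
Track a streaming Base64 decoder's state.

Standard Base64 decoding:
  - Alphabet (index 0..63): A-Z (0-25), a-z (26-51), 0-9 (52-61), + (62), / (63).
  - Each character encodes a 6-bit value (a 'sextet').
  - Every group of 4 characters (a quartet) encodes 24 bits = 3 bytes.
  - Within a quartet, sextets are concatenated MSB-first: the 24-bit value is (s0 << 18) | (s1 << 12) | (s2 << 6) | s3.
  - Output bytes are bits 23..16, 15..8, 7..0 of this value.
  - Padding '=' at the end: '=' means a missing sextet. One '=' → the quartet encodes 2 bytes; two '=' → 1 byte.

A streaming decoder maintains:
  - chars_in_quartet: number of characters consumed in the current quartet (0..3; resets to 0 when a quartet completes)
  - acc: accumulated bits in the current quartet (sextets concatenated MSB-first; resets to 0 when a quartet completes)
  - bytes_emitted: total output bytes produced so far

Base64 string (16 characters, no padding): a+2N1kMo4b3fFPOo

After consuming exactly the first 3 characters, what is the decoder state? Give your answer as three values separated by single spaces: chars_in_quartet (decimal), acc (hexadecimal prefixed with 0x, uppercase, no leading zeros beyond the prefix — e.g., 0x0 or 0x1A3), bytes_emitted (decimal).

After char 0 ('a'=26): chars_in_quartet=1 acc=0x1A bytes_emitted=0
After char 1 ('+'=62): chars_in_quartet=2 acc=0x6BE bytes_emitted=0
After char 2 ('2'=54): chars_in_quartet=3 acc=0x1AFB6 bytes_emitted=0

Answer: 3 0x1AFB6 0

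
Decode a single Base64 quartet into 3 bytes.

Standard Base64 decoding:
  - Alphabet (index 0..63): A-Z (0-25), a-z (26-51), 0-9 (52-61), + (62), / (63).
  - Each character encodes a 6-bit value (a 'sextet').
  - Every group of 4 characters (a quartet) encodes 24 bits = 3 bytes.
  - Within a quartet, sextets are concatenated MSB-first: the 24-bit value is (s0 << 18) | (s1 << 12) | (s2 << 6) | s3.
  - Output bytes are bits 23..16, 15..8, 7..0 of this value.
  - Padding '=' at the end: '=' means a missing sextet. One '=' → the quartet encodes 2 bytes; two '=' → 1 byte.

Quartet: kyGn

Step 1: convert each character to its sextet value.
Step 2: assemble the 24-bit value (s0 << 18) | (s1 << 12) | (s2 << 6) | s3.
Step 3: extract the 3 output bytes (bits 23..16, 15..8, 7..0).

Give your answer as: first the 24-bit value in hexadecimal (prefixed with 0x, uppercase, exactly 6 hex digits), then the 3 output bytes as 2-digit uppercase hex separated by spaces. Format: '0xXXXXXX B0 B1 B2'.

Sextets: k=36, y=50, G=6, n=39
24-bit: (36<<18) | (50<<12) | (6<<6) | 39
      = 0x900000 | 0x032000 | 0x000180 | 0x000027
      = 0x9321A7
Bytes: (v>>16)&0xFF=93, (v>>8)&0xFF=21, v&0xFF=A7

Answer: 0x9321A7 93 21 A7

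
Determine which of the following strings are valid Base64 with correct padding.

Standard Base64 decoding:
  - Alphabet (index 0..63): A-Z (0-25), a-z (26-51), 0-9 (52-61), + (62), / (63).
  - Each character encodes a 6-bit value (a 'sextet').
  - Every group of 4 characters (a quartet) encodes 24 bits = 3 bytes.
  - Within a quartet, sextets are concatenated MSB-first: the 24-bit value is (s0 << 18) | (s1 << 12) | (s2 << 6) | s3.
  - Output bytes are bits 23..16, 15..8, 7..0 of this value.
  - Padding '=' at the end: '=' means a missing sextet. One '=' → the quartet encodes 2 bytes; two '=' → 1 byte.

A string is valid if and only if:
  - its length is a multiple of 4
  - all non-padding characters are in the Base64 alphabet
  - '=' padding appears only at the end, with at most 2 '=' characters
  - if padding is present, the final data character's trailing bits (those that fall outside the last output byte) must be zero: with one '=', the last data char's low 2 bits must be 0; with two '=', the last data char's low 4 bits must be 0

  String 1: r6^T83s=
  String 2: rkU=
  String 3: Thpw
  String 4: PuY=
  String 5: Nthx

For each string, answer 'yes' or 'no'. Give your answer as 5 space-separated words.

Answer: no yes yes yes yes

Derivation:
String 1: 'r6^T83s=' → invalid (bad char(s): ['^'])
String 2: 'rkU=' → valid
String 3: 'Thpw' → valid
String 4: 'PuY=' → valid
String 5: 'Nthx' → valid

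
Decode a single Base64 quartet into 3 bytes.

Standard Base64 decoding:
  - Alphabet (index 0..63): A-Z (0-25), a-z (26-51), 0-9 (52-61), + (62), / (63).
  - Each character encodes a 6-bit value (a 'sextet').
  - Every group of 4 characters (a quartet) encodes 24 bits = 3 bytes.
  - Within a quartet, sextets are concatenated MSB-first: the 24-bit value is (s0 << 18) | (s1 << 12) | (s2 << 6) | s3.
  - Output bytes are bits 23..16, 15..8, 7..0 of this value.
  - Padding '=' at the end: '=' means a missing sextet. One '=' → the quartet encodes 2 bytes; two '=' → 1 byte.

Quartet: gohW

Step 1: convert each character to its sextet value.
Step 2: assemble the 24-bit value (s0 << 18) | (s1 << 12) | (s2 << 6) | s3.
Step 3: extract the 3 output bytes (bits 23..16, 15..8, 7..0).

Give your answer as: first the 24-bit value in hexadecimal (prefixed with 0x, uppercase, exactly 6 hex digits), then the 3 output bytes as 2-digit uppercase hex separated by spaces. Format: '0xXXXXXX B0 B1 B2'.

Sextets: g=32, o=40, h=33, W=22
24-bit: (32<<18) | (40<<12) | (33<<6) | 22
      = 0x800000 | 0x028000 | 0x000840 | 0x000016
      = 0x828856
Bytes: (v>>16)&0xFF=82, (v>>8)&0xFF=88, v&0xFF=56

Answer: 0x828856 82 88 56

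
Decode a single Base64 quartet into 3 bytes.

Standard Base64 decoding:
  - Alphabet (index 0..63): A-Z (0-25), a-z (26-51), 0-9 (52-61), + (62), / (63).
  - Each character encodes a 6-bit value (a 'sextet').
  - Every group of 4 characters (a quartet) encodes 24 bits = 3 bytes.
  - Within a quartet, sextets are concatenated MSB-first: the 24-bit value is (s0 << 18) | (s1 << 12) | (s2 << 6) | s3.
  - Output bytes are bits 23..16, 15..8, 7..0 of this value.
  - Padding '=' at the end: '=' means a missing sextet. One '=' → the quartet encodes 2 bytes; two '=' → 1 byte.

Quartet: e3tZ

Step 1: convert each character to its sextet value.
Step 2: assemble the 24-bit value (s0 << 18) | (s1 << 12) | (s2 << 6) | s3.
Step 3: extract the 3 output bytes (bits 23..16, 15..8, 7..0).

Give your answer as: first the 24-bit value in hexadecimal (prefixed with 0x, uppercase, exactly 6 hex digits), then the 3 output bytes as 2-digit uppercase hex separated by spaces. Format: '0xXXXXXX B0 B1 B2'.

Sextets: e=30, 3=55, t=45, Z=25
24-bit: (30<<18) | (55<<12) | (45<<6) | 25
      = 0x780000 | 0x037000 | 0x000B40 | 0x000019
      = 0x7B7B59
Bytes: (v>>16)&0xFF=7B, (v>>8)&0xFF=7B, v&0xFF=59

Answer: 0x7B7B59 7B 7B 59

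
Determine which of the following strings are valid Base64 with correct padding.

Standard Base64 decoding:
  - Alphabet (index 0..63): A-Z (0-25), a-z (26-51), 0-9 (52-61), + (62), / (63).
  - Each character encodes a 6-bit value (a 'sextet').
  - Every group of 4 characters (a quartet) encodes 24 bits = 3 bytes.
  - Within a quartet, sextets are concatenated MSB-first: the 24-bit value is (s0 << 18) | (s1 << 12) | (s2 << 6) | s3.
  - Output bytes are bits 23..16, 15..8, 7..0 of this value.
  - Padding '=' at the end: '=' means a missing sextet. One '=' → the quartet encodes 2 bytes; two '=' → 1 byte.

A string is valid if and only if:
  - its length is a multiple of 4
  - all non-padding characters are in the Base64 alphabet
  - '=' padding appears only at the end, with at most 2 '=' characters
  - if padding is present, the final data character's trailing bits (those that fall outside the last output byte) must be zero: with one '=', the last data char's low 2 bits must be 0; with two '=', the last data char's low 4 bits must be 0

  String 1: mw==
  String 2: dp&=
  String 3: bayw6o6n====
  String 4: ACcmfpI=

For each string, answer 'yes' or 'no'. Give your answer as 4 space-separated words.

Answer: yes no no yes

Derivation:
String 1: 'mw==' → valid
String 2: 'dp&=' → invalid (bad char(s): ['&'])
String 3: 'bayw6o6n====' → invalid (4 pad chars (max 2))
String 4: 'ACcmfpI=' → valid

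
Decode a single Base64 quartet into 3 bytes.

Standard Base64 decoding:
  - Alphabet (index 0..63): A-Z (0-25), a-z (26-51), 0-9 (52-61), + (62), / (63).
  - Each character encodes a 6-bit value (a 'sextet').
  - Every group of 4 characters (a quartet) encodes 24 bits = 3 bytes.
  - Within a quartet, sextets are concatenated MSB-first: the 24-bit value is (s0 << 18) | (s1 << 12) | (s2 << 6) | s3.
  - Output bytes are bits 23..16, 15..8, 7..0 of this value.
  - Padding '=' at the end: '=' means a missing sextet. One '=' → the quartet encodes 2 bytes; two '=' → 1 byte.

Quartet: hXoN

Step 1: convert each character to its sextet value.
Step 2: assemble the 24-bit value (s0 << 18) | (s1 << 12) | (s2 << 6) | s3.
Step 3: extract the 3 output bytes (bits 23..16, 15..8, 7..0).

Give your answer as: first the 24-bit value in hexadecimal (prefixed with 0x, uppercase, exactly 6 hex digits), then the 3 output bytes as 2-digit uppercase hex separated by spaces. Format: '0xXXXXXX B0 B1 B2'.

Sextets: h=33, X=23, o=40, N=13
24-bit: (33<<18) | (23<<12) | (40<<6) | 13
      = 0x840000 | 0x017000 | 0x000A00 | 0x00000D
      = 0x857A0D
Bytes: (v>>16)&0xFF=85, (v>>8)&0xFF=7A, v&0xFF=0D

Answer: 0x857A0D 85 7A 0D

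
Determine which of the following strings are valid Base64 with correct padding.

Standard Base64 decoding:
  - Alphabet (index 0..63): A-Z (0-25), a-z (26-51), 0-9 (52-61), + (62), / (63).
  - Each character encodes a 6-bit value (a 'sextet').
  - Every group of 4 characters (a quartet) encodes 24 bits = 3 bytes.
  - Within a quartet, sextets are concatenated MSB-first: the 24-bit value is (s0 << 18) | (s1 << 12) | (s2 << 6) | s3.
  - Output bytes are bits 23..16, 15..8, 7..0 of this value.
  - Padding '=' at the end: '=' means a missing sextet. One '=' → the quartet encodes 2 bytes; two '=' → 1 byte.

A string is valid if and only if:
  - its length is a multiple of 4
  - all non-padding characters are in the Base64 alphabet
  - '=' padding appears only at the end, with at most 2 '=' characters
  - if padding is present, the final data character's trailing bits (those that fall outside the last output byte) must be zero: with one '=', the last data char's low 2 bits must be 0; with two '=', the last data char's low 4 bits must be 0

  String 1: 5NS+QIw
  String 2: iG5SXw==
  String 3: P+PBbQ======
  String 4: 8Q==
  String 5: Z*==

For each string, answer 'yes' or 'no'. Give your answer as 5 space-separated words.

String 1: '5NS+QIw' → invalid (len=7 not mult of 4)
String 2: 'iG5SXw==' → valid
String 3: 'P+PBbQ======' → invalid (6 pad chars (max 2))
String 4: '8Q==' → valid
String 5: 'Z*==' → invalid (bad char(s): ['*'])

Answer: no yes no yes no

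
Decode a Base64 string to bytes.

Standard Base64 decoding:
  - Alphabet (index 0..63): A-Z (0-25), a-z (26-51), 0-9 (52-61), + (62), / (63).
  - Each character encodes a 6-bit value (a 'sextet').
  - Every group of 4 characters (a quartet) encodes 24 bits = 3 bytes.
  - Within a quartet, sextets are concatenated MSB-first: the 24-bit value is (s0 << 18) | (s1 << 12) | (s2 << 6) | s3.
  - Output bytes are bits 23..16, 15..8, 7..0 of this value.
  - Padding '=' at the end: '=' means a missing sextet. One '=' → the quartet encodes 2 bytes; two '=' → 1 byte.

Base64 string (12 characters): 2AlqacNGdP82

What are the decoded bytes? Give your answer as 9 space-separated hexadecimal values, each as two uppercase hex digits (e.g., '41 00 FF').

After char 0 ('2'=54): chars_in_quartet=1 acc=0x36 bytes_emitted=0
After char 1 ('A'=0): chars_in_quartet=2 acc=0xD80 bytes_emitted=0
After char 2 ('l'=37): chars_in_quartet=3 acc=0x36025 bytes_emitted=0
After char 3 ('q'=42): chars_in_quartet=4 acc=0xD8096A -> emit D8 09 6A, reset; bytes_emitted=3
After char 4 ('a'=26): chars_in_quartet=1 acc=0x1A bytes_emitted=3
After char 5 ('c'=28): chars_in_quartet=2 acc=0x69C bytes_emitted=3
After char 6 ('N'=13): chars_in_quartet=3 acc=0x1A70D bytes_emitted=3
After char 7 ('G'=6): chars_in_quartet=4 acc=0x69C346 -> emit 69 C3 46, reset; bytes_emitted=6
After char 8 ('d'=29): chars_in_quartet=1 acc=0x1D bytes_emitted=6
After char 9 ('P'=15): chars_in_quartet=2 acc=0x74F bytes_emitted=6
After char 10 ('8'=60): chars_in_quartet=3 acc=0x1D3FC bytes_emitted=6
After char 11 ('2'=54): chars_in_quartet=4 acc=0x74FF36 -> emit 74 FF 36, reset; bytes_emitted=9

Answer: D8 09 6A 69 C3 46 74 FF 36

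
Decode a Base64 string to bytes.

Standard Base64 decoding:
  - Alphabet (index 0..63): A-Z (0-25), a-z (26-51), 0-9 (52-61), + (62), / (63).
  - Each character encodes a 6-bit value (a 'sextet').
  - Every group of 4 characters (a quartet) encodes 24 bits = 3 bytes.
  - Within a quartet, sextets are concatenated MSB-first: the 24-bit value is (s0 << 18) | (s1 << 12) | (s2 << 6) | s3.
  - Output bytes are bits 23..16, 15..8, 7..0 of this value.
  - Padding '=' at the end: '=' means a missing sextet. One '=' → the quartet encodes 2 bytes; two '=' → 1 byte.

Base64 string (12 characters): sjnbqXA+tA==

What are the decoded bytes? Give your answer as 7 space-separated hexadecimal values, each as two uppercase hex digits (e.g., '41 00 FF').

After char 0 ('s'=44): chars_in_quartet=1 acc=0x2C bytes_emitted=0
After char 1 ('j'=35): chars_in_quartet=2 acc=0xB23 bytes_emitted=0
After char 2 ('n'=39): chars_in_quartet=3 acc=0x2C8E7 bytes_emitted=0
After char 3 ('b'=27): chars_in_quartet=4 acc=0xB239DB -> emit B2 39 DB, reset; bytes_emitted=3
After char 4 ('q'=42): chars_in_quartet=1 acc=0x2A bytes_emitted=3
After char 5 ('X'=23): chars_in_quartet=2 acc=0xA97 bytes_emitted=3
After char 6 ('A'=0): chars_in_quartet=3 acc=0x2A5C0 bytes_emitted=3
After char 7 ('+'=62): chars_in_quartet=4 acc=0xA9703E -> emit A9 70 3E, reset; bytes_emitted=6
After char 8 ('t'=45): chars_in_quartet=1 acc=0x2D bytes_emitted=6
After char 9 ('A'=0): chars_in_quartet=2 acc=0xB40 bytes_emitted=6
Padding '==': partial quartet acc=0xB40 -> emit B4; bytes_emitted=7

Answer: B2 39 DB A9 70 3E B4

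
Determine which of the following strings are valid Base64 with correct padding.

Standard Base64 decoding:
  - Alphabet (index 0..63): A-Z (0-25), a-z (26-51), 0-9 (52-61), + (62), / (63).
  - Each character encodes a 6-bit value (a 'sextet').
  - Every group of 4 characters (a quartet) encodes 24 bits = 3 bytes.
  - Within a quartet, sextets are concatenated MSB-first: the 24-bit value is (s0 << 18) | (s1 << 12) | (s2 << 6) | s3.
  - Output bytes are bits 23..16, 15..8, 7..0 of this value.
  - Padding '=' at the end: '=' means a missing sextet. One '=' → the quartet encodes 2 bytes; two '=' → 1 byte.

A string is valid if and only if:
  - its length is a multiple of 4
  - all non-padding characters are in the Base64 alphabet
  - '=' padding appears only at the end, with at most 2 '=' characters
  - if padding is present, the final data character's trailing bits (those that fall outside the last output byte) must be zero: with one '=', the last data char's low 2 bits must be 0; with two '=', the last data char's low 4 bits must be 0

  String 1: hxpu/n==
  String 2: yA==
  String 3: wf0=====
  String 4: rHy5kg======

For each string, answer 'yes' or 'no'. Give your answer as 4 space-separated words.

String 1: 'hxpu/n==' → invalid (bad trailing bits)
String 2: 'yA==' → valid
String 3: 'wf0=====' → invalid (5 pad chars (max 2))
String 4: 'rHy5kg======' → invalid (6 pad chars (max 2))

Answer: no yes no no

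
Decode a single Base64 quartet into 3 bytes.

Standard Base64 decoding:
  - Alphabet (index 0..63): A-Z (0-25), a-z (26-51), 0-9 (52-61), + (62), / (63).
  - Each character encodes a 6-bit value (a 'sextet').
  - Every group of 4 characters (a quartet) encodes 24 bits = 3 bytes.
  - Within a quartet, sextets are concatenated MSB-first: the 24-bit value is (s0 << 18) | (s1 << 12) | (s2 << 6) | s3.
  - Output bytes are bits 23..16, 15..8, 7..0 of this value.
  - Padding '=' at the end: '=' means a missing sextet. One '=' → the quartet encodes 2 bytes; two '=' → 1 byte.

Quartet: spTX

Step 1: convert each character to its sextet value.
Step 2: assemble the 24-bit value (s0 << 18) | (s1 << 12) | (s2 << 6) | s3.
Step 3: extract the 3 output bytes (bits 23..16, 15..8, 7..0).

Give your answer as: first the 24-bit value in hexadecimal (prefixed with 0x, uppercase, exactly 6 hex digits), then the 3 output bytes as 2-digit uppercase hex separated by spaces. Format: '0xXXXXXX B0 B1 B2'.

Answer: 0xB294D7 B2 94 D7

Derivation:
Sextets: s=44, p=41, T=19, X=23
24-bit: (44<<18) | (41<<12) | (19<<6) | 23
      = 0xB00000 | 0x029000 | 0x0004C0 | 0x000017
      = 0xB294D7
Bytes: (v>>16)&0xFF=B2, (v>>8)&0xFF=94, v&0xFF=D7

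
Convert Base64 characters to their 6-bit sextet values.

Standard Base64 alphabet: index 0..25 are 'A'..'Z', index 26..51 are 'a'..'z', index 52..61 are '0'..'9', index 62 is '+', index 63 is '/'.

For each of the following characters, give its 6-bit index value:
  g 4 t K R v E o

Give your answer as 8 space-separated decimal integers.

Answer: 32 56 45 10 17 47 4 40

Derivation:
'g': a..z range, 26 + ord('g') − ord('a') = 32
'4': 0..9 range, 52 + ord('4') − ord('0') = 56
't': a..z range, 26 + ord('t') − ord('a') = 45
'K': A..Z range, ord('K') − ord('A') = 10
'R': A..Z range, ord('R') − ord('A') = 17
'v': a..z range, 26 + ord('v') − ord('a') = 47
'E': A..Z range, ord('E') − ord('A') = 4
'o': a..z range, 26 + ord('o') − ord('a') = 40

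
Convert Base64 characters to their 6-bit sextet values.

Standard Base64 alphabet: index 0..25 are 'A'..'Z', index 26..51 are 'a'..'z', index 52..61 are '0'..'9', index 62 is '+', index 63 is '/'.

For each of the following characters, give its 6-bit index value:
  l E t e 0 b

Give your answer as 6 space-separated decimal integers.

Answer: 37 4 45 30 52 27

Derivation:
'l': a..z range, 26 + ord('l') − ord('a') = 37
'E': A..Z range, ord('E') − ord('A') = 4
't': a..z range, 26 + ord('t') − ord('a') = 45
'e': a..z range, 26 + ord('e') − ord('a') = 30
'0': 0..9 range, 52 + ord('0') − ord('0') = 52
'b': a..z range, 26 + ord('b') − ord('a') = 27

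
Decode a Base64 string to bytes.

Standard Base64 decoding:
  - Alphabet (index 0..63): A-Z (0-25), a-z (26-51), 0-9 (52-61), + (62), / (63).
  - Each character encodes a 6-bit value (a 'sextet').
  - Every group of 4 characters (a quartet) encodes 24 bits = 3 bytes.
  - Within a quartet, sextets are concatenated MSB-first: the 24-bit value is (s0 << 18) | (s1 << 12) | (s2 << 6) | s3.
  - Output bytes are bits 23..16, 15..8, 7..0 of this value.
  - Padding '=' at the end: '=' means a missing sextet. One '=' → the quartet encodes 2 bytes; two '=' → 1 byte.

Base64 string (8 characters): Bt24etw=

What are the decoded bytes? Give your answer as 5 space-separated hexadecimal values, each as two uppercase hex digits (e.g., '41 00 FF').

After char 0 ('B'=1): chars_in_quartet=1 acc=0x1 bytes_emitted=0
After char 1 ('t'=45): chars_in_quartet=2 acc=0x6D bytes_emitted=0
After char 2 ('2'=54): chars_in_quartet=3 acc=0x1B76 bytes_emitted=0
After char 3 ('4'=56): chars_in_quartet=4 acc=0x6DDB8 -> emit 06 DD B8, reset; bytes_emitted=3
After char 4 ('e'=30): chars_in_quartet=1 acc=0x1E bytes_emitted=3
After char 5 ('t'=45): chars_in_quartet=2 acc=0x7AD bytes_emitted=3
After char 6 ('w'=48): chars_in_quartet=3 acc=0x1EB70 bytes_emitted=3
Padding '=': partial quartet acc=0x1EB70 -> emit 7A DC; bytes_emitted=5

Answer: 06 DD B8 7A DC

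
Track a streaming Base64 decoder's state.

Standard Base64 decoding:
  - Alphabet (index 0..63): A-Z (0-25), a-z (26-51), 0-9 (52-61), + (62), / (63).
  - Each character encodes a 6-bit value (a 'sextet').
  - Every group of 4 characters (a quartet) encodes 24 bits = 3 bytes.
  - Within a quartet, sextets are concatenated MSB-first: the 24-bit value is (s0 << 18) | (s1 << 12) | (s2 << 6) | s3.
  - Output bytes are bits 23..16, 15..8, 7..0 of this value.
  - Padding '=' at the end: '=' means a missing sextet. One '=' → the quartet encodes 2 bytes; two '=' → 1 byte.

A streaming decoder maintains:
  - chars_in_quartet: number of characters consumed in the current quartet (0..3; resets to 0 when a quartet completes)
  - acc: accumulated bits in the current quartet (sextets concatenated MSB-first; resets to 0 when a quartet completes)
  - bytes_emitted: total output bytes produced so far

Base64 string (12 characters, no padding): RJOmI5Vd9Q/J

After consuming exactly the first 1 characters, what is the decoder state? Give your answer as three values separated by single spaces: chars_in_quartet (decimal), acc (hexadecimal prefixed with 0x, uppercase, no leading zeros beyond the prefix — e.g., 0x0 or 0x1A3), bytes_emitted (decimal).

After char 0 ('R'=17): chars_in_quartet=1 acc=0x11 bytes_emitted=0

Answer: 1 0x11 0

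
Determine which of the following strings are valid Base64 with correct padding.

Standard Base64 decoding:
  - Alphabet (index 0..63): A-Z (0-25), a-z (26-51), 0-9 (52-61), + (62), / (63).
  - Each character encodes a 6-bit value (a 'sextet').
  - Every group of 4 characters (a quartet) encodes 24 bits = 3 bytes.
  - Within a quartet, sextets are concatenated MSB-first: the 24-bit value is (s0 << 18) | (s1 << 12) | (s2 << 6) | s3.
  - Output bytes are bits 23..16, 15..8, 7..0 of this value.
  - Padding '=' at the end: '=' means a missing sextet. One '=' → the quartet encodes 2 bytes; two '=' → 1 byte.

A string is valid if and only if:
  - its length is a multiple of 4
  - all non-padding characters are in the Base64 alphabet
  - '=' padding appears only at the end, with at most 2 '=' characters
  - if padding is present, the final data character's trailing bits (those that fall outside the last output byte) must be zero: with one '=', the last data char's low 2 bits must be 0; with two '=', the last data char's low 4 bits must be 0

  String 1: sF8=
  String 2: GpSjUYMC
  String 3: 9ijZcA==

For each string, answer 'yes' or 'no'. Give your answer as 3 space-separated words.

Answer: yes yes yes

Derivation:
String 1: 'sF8=' → valid
String 2: 'GpSjUYMC' → valid
String 3: '9ijZcA==' → valid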